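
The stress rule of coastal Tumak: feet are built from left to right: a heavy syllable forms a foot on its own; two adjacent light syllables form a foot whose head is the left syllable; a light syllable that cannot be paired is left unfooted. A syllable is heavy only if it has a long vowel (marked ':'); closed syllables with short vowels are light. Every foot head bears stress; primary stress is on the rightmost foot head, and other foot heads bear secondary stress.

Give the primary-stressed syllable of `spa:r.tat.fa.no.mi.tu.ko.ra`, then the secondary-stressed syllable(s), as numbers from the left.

primary 6, secondary 1, 2, 4

Weights: 1 spa:r H, 2 tat L, 3 fa L, 4 no L, 5 mi L, 6 tu L, 7 ko L, 8 ra L.
Parse left to right (heavy = foot alone; LL = one foot; stranded L unfooted): (ˈspa:r) (ˈtat.fa) (ˈno.mi) (ˈtu.ko) ra.
Foot heads: 1, 2, 4, 6.
Primary stress on the rightmost head = syllable 6.
Secondary stress on 1, 2, 4: ˌspa:r.ˌtat.fa.ˌno.mi.ˈtu.ko.ra.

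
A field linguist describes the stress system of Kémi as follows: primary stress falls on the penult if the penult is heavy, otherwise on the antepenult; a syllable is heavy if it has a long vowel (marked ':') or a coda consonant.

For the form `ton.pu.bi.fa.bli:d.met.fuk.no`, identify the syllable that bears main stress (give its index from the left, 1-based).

7

Weights: 6 met H, 7 fuk H, 8 no L.
The penult (syllable 7, fuk) is heavy, so it takes stress.
Primary stress: syllable 7 → ton.pu.bi.fa.bli:d.met.ˈfuk.no.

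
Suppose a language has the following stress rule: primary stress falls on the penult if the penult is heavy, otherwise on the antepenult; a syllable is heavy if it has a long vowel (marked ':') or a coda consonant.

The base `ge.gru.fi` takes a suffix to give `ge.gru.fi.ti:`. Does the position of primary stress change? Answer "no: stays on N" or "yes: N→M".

Base `ge.gru.fi` (3 syllables):
  Weights: 1 ge L, 2 gru L, 3 fi L.
  The penult (syllable 2, gru) is light, so stress falls on the antepenult (syllable 1, ge).
  → primary stress on syllable 1.
Suffixed `ge.gru.fi.ti:` (4 syllables):
  Weights: 2 gru L, 3 fi L, 4 ti: H.
  The penult (syllable 3, fi) is light, so stress falls on the antepenult (syllable 2, gru).
  → primary stress on syllable 2.

yes: 1→2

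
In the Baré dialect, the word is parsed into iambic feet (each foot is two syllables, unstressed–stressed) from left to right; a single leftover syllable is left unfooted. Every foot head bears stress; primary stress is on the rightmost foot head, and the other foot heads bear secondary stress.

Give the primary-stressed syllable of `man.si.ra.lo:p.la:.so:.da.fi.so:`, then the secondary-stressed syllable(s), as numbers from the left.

Parse left to right into iambic (σˈσ) feet: (man.ˈsi) (ra.ˈlo:p) (la:.ˈso:) (da.ˈfi) so:. Syllable 9 is left unfooted.
Foot heads (stressed positions): 2, 4, 6, 8.
End Rule Rightmost: primary stress on the rightmost head = syllable 8.
Secondary stress on 2, 4, 6: man.ˌsi.ra.ˌlo:p.la:.ˌso:.da.ˈfi.so:.

primary 8, secondary 2, 4, 6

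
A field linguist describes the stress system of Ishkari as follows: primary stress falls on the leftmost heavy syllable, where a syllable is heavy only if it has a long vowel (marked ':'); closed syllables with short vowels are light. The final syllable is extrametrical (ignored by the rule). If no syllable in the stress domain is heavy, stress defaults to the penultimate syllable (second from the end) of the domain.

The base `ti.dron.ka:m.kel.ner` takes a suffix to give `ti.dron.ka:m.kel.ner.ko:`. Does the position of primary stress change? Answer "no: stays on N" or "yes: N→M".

Base `ti.dron.ka:m.kel.ner` (5 syllables):
  The final syllable (5, ner) is extrametrical; the stress domain is syllables 1–4.
  Weights: 1 ti L, 2 dron L, 3 ka:m H, 4 kel L.
  Heavy syllables in the domain: 3. The leftmost is syllable 3 (ka:m).
  → primary stress on syllable 3.
Suffixed `ti.dron.ka:m.kel.ner.ko:` (6 syllables):
  The final syllable (6, ko:) is extrametrical; the stress domain is syllables 1–5.
  Weights: 1 ti L, 2 dron L, 3 ka:m H, 4 kel L, 5 ner L.
  Heavy syllables in the domain: 3. The leftmost is syllable 3 (ka:m).
  → primary stress on syllable 3.

no: stays on 3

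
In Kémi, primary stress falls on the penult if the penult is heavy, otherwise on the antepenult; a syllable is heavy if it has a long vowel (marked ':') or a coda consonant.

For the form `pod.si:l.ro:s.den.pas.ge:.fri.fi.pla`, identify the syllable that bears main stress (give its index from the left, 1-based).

Weights: 7 fri L, 8 fi L, 9 pla L.
The penult (syllable 8, fi) is light, so stress falls on the antepenult (syllable 7, fri).
Primary stress: syllable 7 → pod.si:l.ro:s.den.pas.ge:.ˈfri.fi.pla.

7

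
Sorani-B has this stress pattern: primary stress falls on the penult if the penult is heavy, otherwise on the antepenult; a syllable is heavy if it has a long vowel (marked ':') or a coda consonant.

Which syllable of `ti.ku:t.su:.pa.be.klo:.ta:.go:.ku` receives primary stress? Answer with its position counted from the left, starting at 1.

8

Weights: 7 ta: H, 8 go: H, 9 ku L.
The penult (syllable 8, go:) is heavy, so it takes stress.
Primary stress: syllable 8 → ti.ku:t.su:.pa.be.klo:.ta:.ˈgo:.ku.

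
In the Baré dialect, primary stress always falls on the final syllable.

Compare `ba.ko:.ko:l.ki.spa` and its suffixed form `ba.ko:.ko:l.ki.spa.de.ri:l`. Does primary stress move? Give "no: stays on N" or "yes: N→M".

Base `ba.ko:.ko:l.ki.spa` (5 syllables):
  The word has 5 syllables; the final syllable is syllable 5 (spa).
  → primary stress on syllable 5.
Suffixed `ba.ko:.ko:l.ki.spa.de.ri:l` (7 syllables):
  The word has 7 syllables; the final syllable is syllable 7 (ri:l).
  → primary stress on syllable 7.

yes: 5→7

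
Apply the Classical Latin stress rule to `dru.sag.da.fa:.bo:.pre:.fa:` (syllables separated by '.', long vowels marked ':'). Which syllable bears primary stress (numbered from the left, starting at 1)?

Classical Latin: stress the penult if heavy (long vowel or closed), else the antepenult.
Weights: 5 bo: H, 6 pre: H, 7 fa: H.
The penult (syllable 6, pre:) is heavy, so it takes stress.
Stress on syllable 6: dru.sag.da.fa:.bo:.ˈpre:.fa:.

6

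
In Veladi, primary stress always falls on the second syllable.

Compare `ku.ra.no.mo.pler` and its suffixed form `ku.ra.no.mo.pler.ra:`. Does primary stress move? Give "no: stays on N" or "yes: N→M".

Base `ku.ra.no.mo.pler` (5 syllables):
  The word has 5 syllables; the second syllable is syllable 2 (ra).
  → primary stress on syllable 2.
Suffixed `ku.ra.no.mo.pler.ra:` (6 syllables):
  The word has 6 syllables; the second syllable is syllable 2 (ra).
  → primary stress on syllable 2.

no: stays on 2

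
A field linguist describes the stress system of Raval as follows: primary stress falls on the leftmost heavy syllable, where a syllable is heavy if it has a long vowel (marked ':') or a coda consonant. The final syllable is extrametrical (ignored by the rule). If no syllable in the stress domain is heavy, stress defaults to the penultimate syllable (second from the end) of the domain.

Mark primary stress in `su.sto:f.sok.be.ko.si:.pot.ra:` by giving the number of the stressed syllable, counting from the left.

The final syllable (8, ra:) is extrametrical; the stress domain is syllables 1–7.
Weights: 1 su L, 2 sto:f H, 3 sok H, 4 be L, 5 ko L, 6 si: H, 7 pot H.
Heavy syllables in the domain: 2, 3, 6, 7. The leftmost is syllable 2 (sto:f).
Primary stress: syllable 2 → su.ˈsto:f.sok.be.ko.si:.pot.ra:.

2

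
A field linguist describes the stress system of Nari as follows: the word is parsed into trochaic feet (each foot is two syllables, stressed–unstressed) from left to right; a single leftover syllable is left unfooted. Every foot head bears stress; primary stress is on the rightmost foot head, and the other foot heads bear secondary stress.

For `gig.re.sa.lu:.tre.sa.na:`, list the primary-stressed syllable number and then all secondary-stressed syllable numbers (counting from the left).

primary 5, secondary 1, 3

Parse left to right into trochaic (ˈσσ) feet: (ˈgig.re) (ˈsa.lu:) (ˈtre.sa) na:. Syllable 7 is left unfooted.
Foot heads (stressed positions): 1, 3, 5.
End Rule Rightmost: primary stress on the rightmost head = syllable 5.
Secondary stress on 1, 3: ˌgig.re.ˌsa.lu:.ˈtre.sa.na:.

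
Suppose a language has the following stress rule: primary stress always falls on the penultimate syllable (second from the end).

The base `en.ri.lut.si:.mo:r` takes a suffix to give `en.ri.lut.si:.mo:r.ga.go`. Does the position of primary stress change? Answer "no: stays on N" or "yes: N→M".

Base `en.ri.lut.si:.mo:r` (5 syllables):
  The word has 5 syllables; the penultimate syllable (second from the end) is syllable 4 (si:).
  → primary stress on syllable 4.
Suffixed `en.ri.lut.si:.mo:r.ga.go` (7 syllables):
  The word has 7 syllables; the penultimate syllable (second from the end) is syllable 6 (ga).
  → primary stress on syllable 6.

yes: 4→6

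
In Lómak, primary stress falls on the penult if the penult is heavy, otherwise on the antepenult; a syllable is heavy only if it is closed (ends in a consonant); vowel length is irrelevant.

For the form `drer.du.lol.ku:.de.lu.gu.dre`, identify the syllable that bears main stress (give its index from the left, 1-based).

6

Weights: 6 lu L, 7 gu L, 8 dre L.
The penult (syllable 7, gu) is light, so stress falls on the antepenult (syllable 6, lu).
Primary stress: syllable 6 → drer.du.lol.ku:.de.ˈlu.gu.dre.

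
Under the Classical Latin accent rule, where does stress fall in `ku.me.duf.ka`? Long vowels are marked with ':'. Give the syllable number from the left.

Classical Latin: stress the penult if heavy (long vowel or closed), else the antepenult.
Weights: 2 me L, 3 duf H, 4 ka L.
The penult (syllable 3, duf) is heavy, so it takes stress.
Stress on syllable 3: ku.me.ˈduf.ka.

3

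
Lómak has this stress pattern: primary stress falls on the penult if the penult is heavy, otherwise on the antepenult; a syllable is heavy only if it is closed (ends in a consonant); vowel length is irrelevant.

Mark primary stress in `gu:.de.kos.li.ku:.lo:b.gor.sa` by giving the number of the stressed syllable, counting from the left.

Weights: 6 lo:b H, 7 gor H, 8 sa L.
The penult (syllable 7, gor) is heavy, so it takes stress.
Primary stress: syllable 7 → gu:.de.kos.li.ku:.lo:b.ˈgor.sa.

7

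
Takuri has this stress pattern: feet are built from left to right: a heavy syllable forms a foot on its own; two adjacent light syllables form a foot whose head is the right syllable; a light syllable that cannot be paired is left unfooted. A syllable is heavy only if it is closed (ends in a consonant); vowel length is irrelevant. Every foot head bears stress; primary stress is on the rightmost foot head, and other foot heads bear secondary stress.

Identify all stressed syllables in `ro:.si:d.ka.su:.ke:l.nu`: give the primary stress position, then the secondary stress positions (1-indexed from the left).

Weights: 1 ro: L, 2 si:d H, 3 ka L, 4 su: L, 5 ke:l H, 6 nu L.
Parse left to right (heavy = foot alone; LL = one foot; stranded L unfooted): ro: (ˈsi:d) (ka.ˈsu:) (ˈke:l) nu.
Foot heads: 2, 4, 5.
Primary stress on the rightmost head = syllable 5.
Secondary stress on 2, 4: ro:.ˌsi:d.ka.ˌsu:.ˈke:l.nu.

primary 5, secondary 2, 4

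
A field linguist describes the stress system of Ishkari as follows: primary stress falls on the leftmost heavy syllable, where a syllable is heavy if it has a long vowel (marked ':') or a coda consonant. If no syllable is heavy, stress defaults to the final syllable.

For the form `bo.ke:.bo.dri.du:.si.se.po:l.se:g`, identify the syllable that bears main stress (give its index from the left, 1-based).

2

Weights: 1 bo L, 2 ke: H, 3 bo L, 4 dri L, 5 du: H, 6 si L, 7 se L, 8 po:l H, 9 se:g H.
Heavy syllables in the domain: 2, 5, 8, 9. The leftmost is syllable 2 (ke:).
Primary stress: syllable 2 → bo.ˈke:.bo.dri.du:.si.se.po:l.se:g.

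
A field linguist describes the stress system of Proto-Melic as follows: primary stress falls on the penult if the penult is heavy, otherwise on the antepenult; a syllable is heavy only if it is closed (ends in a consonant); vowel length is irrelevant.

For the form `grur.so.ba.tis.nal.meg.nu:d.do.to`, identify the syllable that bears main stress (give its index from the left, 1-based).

Weights: 7 nu:d H, 8 do L, 9 to L.
The penult (syllable 8, do) is light, so stress falls on the antepenult (syllable 7, nu:d).
Primary stress: syllable 7 → grur.so.ba.tis.nal.meg.ˈnu:d.do.to.

7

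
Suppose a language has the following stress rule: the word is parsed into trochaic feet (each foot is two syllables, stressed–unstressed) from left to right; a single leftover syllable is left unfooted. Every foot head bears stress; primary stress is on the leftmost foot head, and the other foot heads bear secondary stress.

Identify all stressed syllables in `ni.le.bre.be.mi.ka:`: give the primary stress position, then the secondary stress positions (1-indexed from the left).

Parse left to right into trochaic (ˈσσ) feet: (ˈni.le) (ˈbre.be) (ˈmi.ka:).
Foot heads (stressed positions): 1, 3, 5.
End Rule Leftmost: primary stress on the leftmost head = syllable 1.
Secondary stress on 3, 5: ˈni.le.ˌbre.be.ˌmi.ka:.

primary 1, secondary 3, 5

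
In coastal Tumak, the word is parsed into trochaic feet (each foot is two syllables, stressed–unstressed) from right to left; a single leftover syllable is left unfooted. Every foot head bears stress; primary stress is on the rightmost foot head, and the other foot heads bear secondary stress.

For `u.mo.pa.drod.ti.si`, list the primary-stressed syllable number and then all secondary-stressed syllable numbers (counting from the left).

Parse right to left into trochaic (ˈσσ) feet: (ˈu.mo) (ˈpa.drod) (ˈti.si).
Foot heads (stressed positions): 1, 3, 5.
End Rule Rightmost: primary stress on the rightmost head = syllable 5.
Secondary stress on 1, 3: ˌu.mo.ˌpa.drod.ˈti.si.

primary 5, secondary 1, 3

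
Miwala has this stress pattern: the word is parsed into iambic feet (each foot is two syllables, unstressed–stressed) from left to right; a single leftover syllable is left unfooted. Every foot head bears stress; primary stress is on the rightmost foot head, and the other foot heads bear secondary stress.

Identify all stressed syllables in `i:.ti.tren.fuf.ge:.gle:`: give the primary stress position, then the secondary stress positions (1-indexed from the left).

Parse left to right into iambic (σˈσ) feet: (i:.ˈti) (tren.ˈfuf) (ge:.ˈgle:).
Foot heads (stressed positions): 2, 4, 6.
End Rule Rightmost: primary stress on the rightmost head = syllable 6.
Secondary stress on 2, 4: i:.ˌti.tren.ˌfuf.ge:.ˈgle:.

primary 6, secondary 2, 4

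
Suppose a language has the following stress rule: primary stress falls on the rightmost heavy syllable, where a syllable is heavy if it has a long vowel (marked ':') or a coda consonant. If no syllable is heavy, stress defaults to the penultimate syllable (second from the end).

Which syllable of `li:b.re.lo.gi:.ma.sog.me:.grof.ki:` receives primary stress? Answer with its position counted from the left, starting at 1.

9

Weights: 1 li:b H, 2 re L, 3 lo L, 4 gi: H, 5 ma L, 6 sog H, 7 me: H, 8 grof H, 9 ki: H.
Heavy syllables in the domain: 1, 4, 6, 7, 8, 9. The rightmost is syllable 9 (ki:).
Primary stress: syllable 9 → li:b.re.lo.gi:.ma.sog.me:.grof.ˈki:.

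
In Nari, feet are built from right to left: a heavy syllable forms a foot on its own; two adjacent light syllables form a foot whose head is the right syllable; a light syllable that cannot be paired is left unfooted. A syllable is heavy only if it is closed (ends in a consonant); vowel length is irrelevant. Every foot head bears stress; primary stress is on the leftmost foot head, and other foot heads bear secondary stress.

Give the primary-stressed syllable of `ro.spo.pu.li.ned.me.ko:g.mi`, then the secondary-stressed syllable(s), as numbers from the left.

Weights: 1 ro L, 2 spo L, 3 pu L, 4 li L, 5 ned H, 6 me L, 7 ko:g H, 8 mi L.
Parse right to left (heavy = foot alone; LL = one foot; stranded L unfooted): (ro.ˈspo) (pu.ˈli) (ˈned) me (ˈko:g) mi.
Foot heads: 2, 4, 5, 7.
Primary stress on the leftmost head = syllable 2.
Secondary stress on 4, 5, 7: ro.ˈspo.pu.ˌli.ˌned.me.ˌko:g.mi.

primary 2, secondary 4, 5, 7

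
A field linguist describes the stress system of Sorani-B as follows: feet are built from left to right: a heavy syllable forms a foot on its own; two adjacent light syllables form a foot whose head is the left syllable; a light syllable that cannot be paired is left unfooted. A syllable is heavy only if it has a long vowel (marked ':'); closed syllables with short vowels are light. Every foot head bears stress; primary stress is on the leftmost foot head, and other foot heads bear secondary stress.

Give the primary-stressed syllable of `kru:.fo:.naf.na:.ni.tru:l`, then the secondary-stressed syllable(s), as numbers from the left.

Weights: 1 kru: H, 2 fo: H, 3 naf L, 4 na: H, 5 ni L, 6 tru:l H.
Parse left to right (heavy = foot alone; LL = one foot; stranded L unfooted): (ˈkru:) (ˈfo:) naf (ˈna:) ni (ˈtru:l).
Foot heads: 1, 2, 4, 6.
Primary stress on the leftmost head = syllable 1.
Secondary stress on 2, 4, 6: ˈkru:.ˌfo:.naf.ˌna:.ni.ˌtru:l.

primary 1, secondary 2, 4, 6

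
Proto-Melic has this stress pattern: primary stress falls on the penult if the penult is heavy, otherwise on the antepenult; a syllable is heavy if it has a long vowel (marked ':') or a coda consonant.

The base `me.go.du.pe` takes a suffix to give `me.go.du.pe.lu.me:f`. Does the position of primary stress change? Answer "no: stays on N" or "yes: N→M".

yes: 2→4

Base `me.go.du.pe` (4 syllables):
  Weights: 2 go L, 3 du L, 4 pe L.
  The penult (syllable 3, du) is light, so stress falls on the antepenult (syllable 2, go).
  → primary stress on syllable 2.
Suffixed `me.go.du.pe.lu.me:f` (6 syllables):
  Weights: 4 pe L, 5 lu L, 6 me:f H.
  The penult (syllable 5, lu) is light, so stress falls on the antepenult (syllable 4, pe).
  → primary stress on syllable 4.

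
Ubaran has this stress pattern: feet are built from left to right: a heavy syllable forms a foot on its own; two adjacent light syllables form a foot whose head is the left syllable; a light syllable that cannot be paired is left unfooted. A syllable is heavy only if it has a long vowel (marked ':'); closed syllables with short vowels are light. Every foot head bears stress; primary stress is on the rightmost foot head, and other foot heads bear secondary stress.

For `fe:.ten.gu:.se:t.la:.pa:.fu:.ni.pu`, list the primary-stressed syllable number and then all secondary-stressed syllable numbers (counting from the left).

primary 8, secondary 1, 3, 4, 5, 6, 7

Weights: 1 fe: H, 2 ten L, 3 gu: H, 4 se:t H, 5 la: H, 6 pa: H, 7 fu: H, 8 ni L, 9 pu L.
Parse left to right (heavy = foot alone; LL = one foot; stranded L unfooted): (ˈfe:) ten (ˈgu:) (ˈse:t) (ˈla:) (ˈpa:) (ˈfu:) (ˈni.pu).
Foot heads: 1, 3, 4, 5, 6, 7, 8.
Primary stress on the rightmost head = syllable 8.
Secondary stress on 1, 3, 4, 5, 6, 7: ˌfe:.ten.ˌgu:.ˌse:t.ˌla:.ˌpa:.ˌfu:.ˈni.pu.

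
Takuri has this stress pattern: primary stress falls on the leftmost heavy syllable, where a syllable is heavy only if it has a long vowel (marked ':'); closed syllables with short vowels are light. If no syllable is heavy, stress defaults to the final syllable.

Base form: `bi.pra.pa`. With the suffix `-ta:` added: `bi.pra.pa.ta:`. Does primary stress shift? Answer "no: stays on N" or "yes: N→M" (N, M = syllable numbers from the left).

yes: 3→4

Base `bi.pra.pa` (3 syllables):
  Weights: 1 bi L, 2 pra L, 3 pa L.
  No heavy syllable in the domain; default to the final syllable = syllable 3.
  → primary stress on syllable 3.
Suffixed `bi.pra.pa.ta:` (4 syllables):
  Weights: 1 bi L, 2 pra L, 3 pa L, 4 ta: H.
  Heavy syllables in the domain: 4. The leftmost is syllable 4 (ta:).
  → primary stress on syllable 4.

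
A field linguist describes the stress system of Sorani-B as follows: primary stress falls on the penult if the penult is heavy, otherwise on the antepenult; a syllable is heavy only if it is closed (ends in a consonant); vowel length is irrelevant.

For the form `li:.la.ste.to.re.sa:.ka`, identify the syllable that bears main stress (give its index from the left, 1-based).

Weights: 5 re L, 6 sa: L, 7 ka L.
The penult (syllable 6, sa:) is light, so stress falls on the antepenult (syllable 5, re).
Primary stress: syllable 5 → li:.la.ste.to.ˈre.sa:.ka.

5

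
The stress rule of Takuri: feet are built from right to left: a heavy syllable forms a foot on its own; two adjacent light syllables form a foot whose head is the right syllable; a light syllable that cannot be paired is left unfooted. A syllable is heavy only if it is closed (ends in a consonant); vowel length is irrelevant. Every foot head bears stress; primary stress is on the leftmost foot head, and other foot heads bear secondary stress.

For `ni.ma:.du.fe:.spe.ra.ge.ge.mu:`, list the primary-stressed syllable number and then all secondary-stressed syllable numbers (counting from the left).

primary 3, secondary 5, 7, 9

Weights: 1 ni L, 2 ma: L, 3 du L, 4 fe: L, 5 spe L, 6 ra L, 7 ge L, 8 ge L, 9 mu: L.
Parse right to left (heavy = foot alone; LL = one foot; stranded L unfooted): ni (ma:.ˈdu) (fe:.ˈspe) (ra.ˈge) (ge.ˈmu:).
Foot heads: 3, 5, 7, 9.
Primary stress on the leftmost head = syllable 3.
Secondary stress on 5, 7, 9: ni.ma:.ˈdu.fe:.ˌspe.ra.ˌge.ge.ˌmu:.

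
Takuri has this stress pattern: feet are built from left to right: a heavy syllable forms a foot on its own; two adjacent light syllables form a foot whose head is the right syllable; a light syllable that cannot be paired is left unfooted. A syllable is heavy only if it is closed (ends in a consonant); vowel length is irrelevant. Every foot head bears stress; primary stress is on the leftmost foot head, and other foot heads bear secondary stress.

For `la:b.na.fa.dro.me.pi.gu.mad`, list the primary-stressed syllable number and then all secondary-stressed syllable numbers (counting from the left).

Weights: 1 la:b H, 2 na L, 3 fa L, 4 dro L, 5 me L, 6 pi L, 7 gu L, 8 mad H.
Parse left to right (heavy = foot alone; LL = one foot; stranded L unfooted): (ˈla:b) (na.ˈfa) (dro.ˈme) (pi.ˈgu) (ˈmad).
Foot heads: 1, 3, 5, 7, 8.
Primary stress on the leftmost head = syllable 1.
Secondary stress on 3, 5, 7, 8: ˈla:b.na.ˌfa.dro.ˌme.pi.ˌgu.ˌmad.

primary 1, secondary 3, 5, 7, 8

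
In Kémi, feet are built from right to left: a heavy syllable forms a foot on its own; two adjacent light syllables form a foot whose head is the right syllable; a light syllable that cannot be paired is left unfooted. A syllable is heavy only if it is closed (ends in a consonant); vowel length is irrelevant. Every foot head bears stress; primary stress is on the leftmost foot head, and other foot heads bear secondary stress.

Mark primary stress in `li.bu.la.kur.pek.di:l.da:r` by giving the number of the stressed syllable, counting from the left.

Weights: 1 li L, 2 bu L, 3 la L, 4 kur H, 5 pek H, 6 di:l H, 7 da:r H.
Parse right to left (heavy = foot alone; LL = one foot; stranded L unfooted): li (bu.ˈla) (ˈkur) (ˈpek) (ˈdi:l) (ˈda:r).
Foot heads: 3, 4, 5, 6, 7.
Primary stress on the leftmost head = syllable 3.
Primary stress: syllable 3 → li.bu.ˈla.kur.pek.di:l.da:r.

3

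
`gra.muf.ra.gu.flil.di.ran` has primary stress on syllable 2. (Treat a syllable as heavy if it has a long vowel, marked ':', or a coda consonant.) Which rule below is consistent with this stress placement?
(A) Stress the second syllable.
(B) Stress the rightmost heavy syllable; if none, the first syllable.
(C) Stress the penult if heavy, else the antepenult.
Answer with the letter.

Rule A → syllable 2 ✓.
Rule B → syllable 7 (observed: 2).
Rule C → syllable 5 (observed: 2).

A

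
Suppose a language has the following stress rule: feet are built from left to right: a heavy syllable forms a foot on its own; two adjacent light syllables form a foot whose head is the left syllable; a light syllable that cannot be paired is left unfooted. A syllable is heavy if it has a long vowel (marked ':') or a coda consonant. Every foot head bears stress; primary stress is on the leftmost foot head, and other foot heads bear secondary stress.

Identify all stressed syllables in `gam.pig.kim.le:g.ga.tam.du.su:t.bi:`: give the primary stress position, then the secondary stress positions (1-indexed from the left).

primary 1, secondary 2, 3, 4, 6, 8, 9

Weights: 1 gam H, 2 pig H, 3 kim H, 4 le:g H, 5 ga L, 6 tam H, 7 du L, 8 su:t H, 9 bi: H.
Parse left to right (heavy = foot alone; LL = one foot; stranded L unfooted): (ˈgam) (ˈpig) (ˈkim) (ˈle:g) ga (ˈtam) du (ˈsu:t) (ˈbi:).
Foot heads: 1, 2, 3, 4, 6, 8, 9.
Primary stress on the leftmost head = syllable 1.
Secondary stress on 2, 3, 4, 6, 8, 9: ˈgam.ˌpig.ˌkim.ˌle:g.ga.ˌtam.du.ˌsu:t.ˌbi:.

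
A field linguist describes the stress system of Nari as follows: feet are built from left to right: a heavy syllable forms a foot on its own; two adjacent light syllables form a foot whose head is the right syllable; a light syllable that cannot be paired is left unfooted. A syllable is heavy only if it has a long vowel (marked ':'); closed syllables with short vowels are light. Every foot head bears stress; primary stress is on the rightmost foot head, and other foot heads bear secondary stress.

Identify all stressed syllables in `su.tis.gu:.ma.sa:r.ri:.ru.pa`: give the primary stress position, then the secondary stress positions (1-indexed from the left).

Weights: 1 su L, 2 tis L, 3 gu: H, 4 ma L, 5 sa:r H, 6 ri: H, 7 ru L, 8 pa L.
Parse left to right (heavy = foot alone; LL = one foot; stranded L unfooted): (su.ˈtis) (ˈgu:) ma (ˈsa:r) (ˈri:) (ru.ˈpa).
Foot heads: 2, 3, 5, 6, 8.
Primary stress on the rightmost head = syllable 8.
Secondary stress on 2, 3, 5, 6: su.ˌtis.ˌgu:.ma.ˌsa:r.ˌri:.ru.ˈpa.

primary 8, secondary 2, 3, 5, 6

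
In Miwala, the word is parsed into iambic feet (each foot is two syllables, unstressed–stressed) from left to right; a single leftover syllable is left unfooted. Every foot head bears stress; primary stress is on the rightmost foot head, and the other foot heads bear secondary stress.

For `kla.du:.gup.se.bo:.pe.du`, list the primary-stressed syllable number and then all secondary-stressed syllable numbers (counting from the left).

Parse left to right into iambic (σˈσ) feet: (kla.ˈdu:) (gup.ˈse) (bo:.ˈpe) du. Syllable 7 is left unfooted.
Foot heads (stressed positions): 2, 4, 6.
End Rule Rightmost: primary stress on the rightmost head = syllable 6.
Secondary stress on 2, 4: kla.ˌdu:.gup.ˌse.bo:.ˈpe.du.

primary 6, secondary 2, 4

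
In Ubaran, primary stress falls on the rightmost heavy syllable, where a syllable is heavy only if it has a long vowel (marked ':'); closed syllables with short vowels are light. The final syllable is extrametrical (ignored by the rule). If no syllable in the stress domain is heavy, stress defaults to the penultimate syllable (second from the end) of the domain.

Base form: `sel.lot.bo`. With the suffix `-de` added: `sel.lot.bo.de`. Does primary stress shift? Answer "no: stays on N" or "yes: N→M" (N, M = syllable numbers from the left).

yes: 1→2

Base `sel.lot.bo` (3 syllables):
  The final syllable (3, bo) is extrametrical; the stress domain is syllables 1–2.
  Weights: 1 sel L, 2 lot L.
  No heavy syllable in the domain; default to the penultimate syllable (second from the end) of the domain = syllable 1.
  → primary stress on syllable 1.
Suffixed `sel.lot.bo.de` (4 syllables):
  The final syllable (4, de) is extrametrical; the stress domain is syllables 1–3.
  Weights: 1 sel L, 2 lot L, 3 bo L.
  No heavy syllable in the domain; default to the penultimate syllable (second from the end) of the domain = syllable 2.
  → primary stress on syllable 2.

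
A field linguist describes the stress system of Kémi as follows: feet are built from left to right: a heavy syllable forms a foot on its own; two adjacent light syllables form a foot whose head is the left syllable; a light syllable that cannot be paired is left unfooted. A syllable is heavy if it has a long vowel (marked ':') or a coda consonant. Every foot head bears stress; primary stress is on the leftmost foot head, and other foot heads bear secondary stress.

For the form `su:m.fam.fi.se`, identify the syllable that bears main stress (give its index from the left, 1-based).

Weights: 1 su:m H, 2 fam H, 3 fi L, 4 se L.
Parse left to right (heavy = foot alone; LL = one foot; stranded L unfooted): (ˈsu:m) (ˈfam) (ˈfi.se).
Foot heads: 1, 2, 3.
Primary stress on the leftmost head = syllable 1.
Primary stress: syllable 1 → ˈsu:m.fam.fi.se.

1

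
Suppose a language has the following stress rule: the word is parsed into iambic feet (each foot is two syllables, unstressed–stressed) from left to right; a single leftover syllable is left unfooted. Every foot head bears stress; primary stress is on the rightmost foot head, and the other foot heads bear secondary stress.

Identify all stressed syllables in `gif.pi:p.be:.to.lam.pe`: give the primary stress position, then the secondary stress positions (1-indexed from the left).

primary 6, secondary 2, 4

Parse left to right into iambic (σˈσ) feet: (gif.ˈpi:p) (be:.ˈto) (lam.ˈpe).
Foot heads (stressed positions): 2, 4, 6.
End Rule Rightmost: primary stress on the rightmost head = syllable 6.
Secondary stress on 2, 4: gif.ˌpi:p.be:.ˌto.lam.ˈpe.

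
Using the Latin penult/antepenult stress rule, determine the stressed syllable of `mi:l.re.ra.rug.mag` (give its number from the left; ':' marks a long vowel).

Classical Latin: stress the penult if heavy (long vowel or closed), else the antepenult.
Weights: 3 ra L, 4 rug H, 5 mag H.
The penult (syllable 4, rug) is heavy, so it takes stress.
Stress on syllable 4: mi:l.re.ra.ˈrug.mag.

4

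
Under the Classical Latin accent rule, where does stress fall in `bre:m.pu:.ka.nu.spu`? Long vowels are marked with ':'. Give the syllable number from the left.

3

Classical Latin: stress the penult if heavy (long vowel or closed), else the antepenult.
Weights: 3 ka L, 4 nu L, 5 spu L.
The penult (syllable 4, nu) is light, so stress falls on the antepenult (syllable 3, ka).
Stress on syllable 3: bre:m.pu:.ˈka.nu.spu.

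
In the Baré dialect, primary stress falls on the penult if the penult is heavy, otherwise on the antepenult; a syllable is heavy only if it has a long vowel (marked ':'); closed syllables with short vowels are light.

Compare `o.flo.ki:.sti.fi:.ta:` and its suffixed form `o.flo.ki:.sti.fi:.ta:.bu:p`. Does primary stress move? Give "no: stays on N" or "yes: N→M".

Base `o.flo.ki:.sti.fi:.ta:` (6 syllables):
  Weights: 4 sti L, 5 fi: H, 6 ta: H.
  The penult (syllable 5, fi:) is heavy, so it takes stress.
  → primary stress on syllable 5.
Suffixed `o.flo.ki:.sti.fi:.ta:.bu:p` (7 syllables):
  Weights: 5 fi: H, 6 ta: H, 7 bu:p H.
  The penult (syllable 6, ta:) is heavy, so it takes stress.
  → primary stress on syllable 6.

yes: 5→6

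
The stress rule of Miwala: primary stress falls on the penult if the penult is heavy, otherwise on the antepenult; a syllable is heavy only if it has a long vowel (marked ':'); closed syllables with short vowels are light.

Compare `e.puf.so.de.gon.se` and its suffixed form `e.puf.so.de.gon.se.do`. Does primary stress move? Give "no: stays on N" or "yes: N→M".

Base `e.puf.so.de.gon.se` (6 syllables):
  Weights: 4 de L, 5 gon L, 6 se L.
  The penult (syllable 5, gon) is light, so stress falls on the antepenult (syllable 4, de).
  → primary stress on syllable 4.
Suffixed `e.puf.so.de.gon.se.do` (7 syllables):
  Weights: 5 gon L, 6 se L, 7 do L.
  The penult (syllable 6, se) is light, so stress falls on the antepenult (syllable 5, gon).
  → primary stress on syllable 5.

yes: 4→5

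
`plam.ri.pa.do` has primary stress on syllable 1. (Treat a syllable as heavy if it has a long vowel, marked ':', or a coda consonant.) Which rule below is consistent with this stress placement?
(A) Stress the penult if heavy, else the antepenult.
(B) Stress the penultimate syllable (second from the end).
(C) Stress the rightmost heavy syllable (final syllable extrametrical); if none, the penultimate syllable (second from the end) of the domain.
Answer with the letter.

Rule A → syllable 2 (observed: 1).
Rule B → syllable 3 (observed: 1).
Rule C → syllable 1 ✓.

C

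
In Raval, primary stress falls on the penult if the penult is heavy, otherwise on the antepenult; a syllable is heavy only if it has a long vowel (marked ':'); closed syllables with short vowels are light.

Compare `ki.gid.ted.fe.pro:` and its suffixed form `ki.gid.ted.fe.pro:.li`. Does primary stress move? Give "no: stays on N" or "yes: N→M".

Base `ki.gid.ted.fe.pro:` (5 syllables):
  Weights: 3 ted L, 4 fe L, 5 pro: H.
  The penult (syllable 4, fe) is light, so stress falls on the antepenult (syllable 3, ted).
  → primary stress on syllable 3.
Suffixed `ki.gid.ted.fe.pro:.li` (6 syllables):
  Weights: 4 fe L, 5 pro: H, 6 li L.
  The penult (syllable 5, pro:) is heavy, so it takes stress.
  → primary stress on syllable 5.

yes: 3→5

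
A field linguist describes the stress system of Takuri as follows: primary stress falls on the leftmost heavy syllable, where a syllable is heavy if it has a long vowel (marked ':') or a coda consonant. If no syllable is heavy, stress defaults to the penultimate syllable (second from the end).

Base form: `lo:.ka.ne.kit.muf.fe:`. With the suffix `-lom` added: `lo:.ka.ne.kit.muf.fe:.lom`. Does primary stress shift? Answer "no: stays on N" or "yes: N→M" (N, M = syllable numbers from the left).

no: stays on 1

Base `lo:.ka.ne.kit.muf.fe:` (6 syllables):
  Weights: 1 lo: H, 2 ka L, 3 ne L, 4 kit H, 5 muf H, 6 fe: H.
  Heavy syllables in the domain: 1, 4, 5, 6. The leftmost is syllable 1 (lo:).
  → primary stress on syllable 1.
Suffixed `lo:.ka.ne.kit.muf.fe:.lom` (7 syllables):
  Weights: 1 lo: H, 2 ka L, 3 ne L, 4 kit H, 5 muf H, 6 fe: H, 7 lom H.
  Heavy syllables in the domain: 1, 4, 5, 6, 7. The leftmost is syllable 1 (lo:).
  → primary stress on syllable 1.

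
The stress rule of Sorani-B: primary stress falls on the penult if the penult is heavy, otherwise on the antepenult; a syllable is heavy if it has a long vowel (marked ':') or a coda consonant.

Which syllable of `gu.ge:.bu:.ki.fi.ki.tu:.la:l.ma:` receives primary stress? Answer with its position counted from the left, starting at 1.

8

Weights: 7 tu: H, 8 la:l H, 9 ma: H.
The penult (syllable 8, la:l) is heavy, so it takes stress.
Primary stress: syllable 8 → gu.ge:.bu:.ki.fi.ki.tu:.ˈla:l.ma:.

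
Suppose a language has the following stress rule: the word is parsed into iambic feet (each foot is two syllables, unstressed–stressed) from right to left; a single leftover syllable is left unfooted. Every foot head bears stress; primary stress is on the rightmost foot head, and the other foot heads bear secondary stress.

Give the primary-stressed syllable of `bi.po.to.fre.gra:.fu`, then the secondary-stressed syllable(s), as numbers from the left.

Parse right to left into iambic (σˈσ) feet: (bi.ˈpo) (to.ˈfre) (gra:.ˈfu).
Foot heads (stressed positions): 2, 4, 6.
End Rule Rightmost: primary stress on the rightmost head = syllable 6.
Secondary stress on 2, 4: bi.ˌpo.to.ˌfre.gra:.ˈfu.

primary 6, secondary 2, 4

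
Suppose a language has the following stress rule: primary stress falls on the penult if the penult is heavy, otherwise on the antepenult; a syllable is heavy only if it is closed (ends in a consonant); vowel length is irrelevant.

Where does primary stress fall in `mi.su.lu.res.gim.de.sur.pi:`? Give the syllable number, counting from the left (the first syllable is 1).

Weights: 6 de L, 7 sur H, 8 pi: L.
The penult (syllable 7, sur) is heavy, so it takes stress.
Primary stress: syllable 7 → mi.su.lu.res.gim.de.ˈsur.pi:.

7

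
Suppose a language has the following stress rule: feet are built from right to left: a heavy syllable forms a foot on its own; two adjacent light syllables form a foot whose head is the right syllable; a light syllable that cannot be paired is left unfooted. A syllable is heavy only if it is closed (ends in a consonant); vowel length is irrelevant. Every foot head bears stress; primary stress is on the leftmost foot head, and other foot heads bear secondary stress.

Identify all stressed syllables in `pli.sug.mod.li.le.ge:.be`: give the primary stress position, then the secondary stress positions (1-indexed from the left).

primary 2, secondary 3, 5, 7

Weights: 1 pli L, 2 sug H, 3 mod H, 4 li L, 5 le L, 6 ge: L, 7 be L.
Parse right to left (heavy = foot alone; LL = one foot; stranded L unfooted): pli (ˈsug) (ˈmod) (li.ˈle) (ge:.ˈbe).
Foot heads: 2, 3, 5, 7.
Primary stress on the leftmost head = syllable 2.
Secondary stress on 3, 5, 7: pli.ˈsug.ˌmod.li.ˌle.ge:.ˌbe.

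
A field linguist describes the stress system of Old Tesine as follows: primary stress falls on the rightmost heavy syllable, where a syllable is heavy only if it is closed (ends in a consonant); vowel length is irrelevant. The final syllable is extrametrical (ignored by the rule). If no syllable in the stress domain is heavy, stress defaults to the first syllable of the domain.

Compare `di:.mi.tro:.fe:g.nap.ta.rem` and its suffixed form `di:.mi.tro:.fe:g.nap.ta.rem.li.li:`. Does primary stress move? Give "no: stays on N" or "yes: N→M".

yes: 5→7

Base `di:.mi.tro:.fe:g.nap.ta.rem` (7 syllables):
  The final syllable (7, rem) is extrametrical; the stress domain is syllables 1–6.
  Weights: 1 di: L, 2 mi L, 3 tro: L, 4 fe:g H, 5 nap H, 6 ta L.
  Heavy syllables in the domain: 4, 5. The rightmost is syllable 5 (nap).
  → primary stress on syllable 5.
Suffixed `di:.mi.tro:.fe:g.nap.ta.rem.li.li:` (9 syllables):
  The final syllable (9, li:) is extrametrical; the stress domain is syllables 1–8.
  Weights: 1 di: L, 2 mi L, 3 tro: L, 4 fe:g H, 5 nap H, 6 ta L, 7 rem H, 8 li L.
  Heavy syllables in the domain: 4, 5, 7. The rightmost is syllable 7 (rem).
  → primary stress on syllable 7.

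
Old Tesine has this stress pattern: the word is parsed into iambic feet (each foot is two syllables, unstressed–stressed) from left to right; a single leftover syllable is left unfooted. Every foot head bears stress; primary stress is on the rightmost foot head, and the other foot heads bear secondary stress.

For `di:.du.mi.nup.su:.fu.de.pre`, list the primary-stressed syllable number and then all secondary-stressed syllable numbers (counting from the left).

Parse left to right into iambic (σˈσ) feet: (di:.ˈdu) (mi.ˈnup) (su:.ˈfu) (de.ˈpre).
Foot heads (stressed positions): 2, 4, 6, 8.
End Rule Rightmost: primary stress on the rightmost head = syllable 8.
Secondary stress on 2, 4, 6: di:.ˌdu.mi.ˌnup.su:.ˌfu.de.ˈpre.

primary 8, secondary 2, 4, 6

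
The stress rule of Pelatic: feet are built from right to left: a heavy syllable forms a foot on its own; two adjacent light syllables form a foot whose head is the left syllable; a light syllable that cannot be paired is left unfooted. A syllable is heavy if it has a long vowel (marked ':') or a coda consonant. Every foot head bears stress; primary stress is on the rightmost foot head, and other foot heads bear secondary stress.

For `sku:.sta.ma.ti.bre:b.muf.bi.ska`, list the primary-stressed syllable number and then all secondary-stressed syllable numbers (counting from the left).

Weights: 1 sku: H, 2 sta L, 3 ma L, 4 ti L, 5 bre:b H, 6 muf H, 7 bi L, 8 ska L.
Parse right to left (heavy = foot alone; LL = one foot; stranded L unfooted): (ˈsku:) sta (ˈma.ti) (ˈbre:b) (ˈmuf) (ˈbi.ska).
Foot heads: 1, 3, 5, 6, 7.
Primary stress on the rightmost head = syllable 7.
Secondary stress on 1, 3, 5, 6: ˌsku:.sta.ˌma.ti.ˌbre:b.ˌmuf.ˈbi.ska.

primary 7, secondary 1, 3, 5, 6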